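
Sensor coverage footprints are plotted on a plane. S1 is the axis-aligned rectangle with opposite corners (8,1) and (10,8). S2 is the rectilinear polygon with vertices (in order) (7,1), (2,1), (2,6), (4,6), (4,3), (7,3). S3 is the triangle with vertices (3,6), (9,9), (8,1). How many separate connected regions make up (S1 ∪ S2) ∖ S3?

2

(S1 ∪ S2) ∖ S3 splits into 2 disjoint pieces (area 10.9375, area 15).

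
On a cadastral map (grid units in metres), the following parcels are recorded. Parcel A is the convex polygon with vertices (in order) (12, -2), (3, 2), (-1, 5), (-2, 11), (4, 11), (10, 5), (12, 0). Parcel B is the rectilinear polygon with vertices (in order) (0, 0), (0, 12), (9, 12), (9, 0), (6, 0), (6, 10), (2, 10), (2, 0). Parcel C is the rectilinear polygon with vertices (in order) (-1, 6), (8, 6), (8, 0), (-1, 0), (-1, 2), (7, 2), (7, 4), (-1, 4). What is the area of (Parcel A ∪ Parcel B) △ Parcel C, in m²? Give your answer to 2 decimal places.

104.75

|Parcel A ∪ Parcel B| = 125.5.
|(Parcel A ∪ Parcel B) ∩ Parcel C| = 29.375.
|(Parcel A ∪ Parcel B) △ Parcel C| = 125.5 + 38 − 58.75 = 104.75.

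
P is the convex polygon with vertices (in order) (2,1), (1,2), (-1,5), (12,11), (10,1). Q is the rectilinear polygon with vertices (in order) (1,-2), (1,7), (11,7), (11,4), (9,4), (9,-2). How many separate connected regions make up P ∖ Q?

3

P ∖ Q splits into 3 disjoint pieces (area 3.9231, area 15.8333, area 3.9).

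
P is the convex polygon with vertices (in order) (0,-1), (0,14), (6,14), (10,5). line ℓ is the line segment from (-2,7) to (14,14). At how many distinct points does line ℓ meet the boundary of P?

The segment meets the boundary at (7.302,11.07), (0,7.875).

2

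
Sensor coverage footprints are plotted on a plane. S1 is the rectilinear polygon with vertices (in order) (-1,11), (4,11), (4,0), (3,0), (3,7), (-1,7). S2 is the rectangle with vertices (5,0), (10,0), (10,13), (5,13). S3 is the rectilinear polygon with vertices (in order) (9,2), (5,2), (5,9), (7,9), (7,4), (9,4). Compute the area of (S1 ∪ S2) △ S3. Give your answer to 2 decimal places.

74.00

|S1 ∪ S2| = 92.
|(S1 ∪ S2) ∩ S3| = 18.
|(S1 ∪ S2) △ S3| = 92 + 18 − 36 = 74.00.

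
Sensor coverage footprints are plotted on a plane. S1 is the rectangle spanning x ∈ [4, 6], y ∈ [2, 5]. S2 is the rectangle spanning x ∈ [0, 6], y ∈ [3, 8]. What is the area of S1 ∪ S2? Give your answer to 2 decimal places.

32.00

By inclusion–exclusion:
Individual areas: |S1| = 6, |S2| = 30.
|S1∩S2|: x∈[4,6], y∈[3,5] → 2·2 = 4.
|S1 ∪ S2| = 36 − 4 = 32.00.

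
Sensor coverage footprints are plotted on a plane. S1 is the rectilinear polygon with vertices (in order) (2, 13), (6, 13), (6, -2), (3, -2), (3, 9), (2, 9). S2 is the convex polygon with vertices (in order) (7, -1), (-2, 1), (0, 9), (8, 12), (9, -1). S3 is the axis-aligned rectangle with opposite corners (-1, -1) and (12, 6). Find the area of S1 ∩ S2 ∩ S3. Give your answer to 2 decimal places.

The intersection is the polygon with vertices (3,-0.111), (3,6), (6,6), (6,-0.778).
By the shoelace formula its area is 19.33.

19.33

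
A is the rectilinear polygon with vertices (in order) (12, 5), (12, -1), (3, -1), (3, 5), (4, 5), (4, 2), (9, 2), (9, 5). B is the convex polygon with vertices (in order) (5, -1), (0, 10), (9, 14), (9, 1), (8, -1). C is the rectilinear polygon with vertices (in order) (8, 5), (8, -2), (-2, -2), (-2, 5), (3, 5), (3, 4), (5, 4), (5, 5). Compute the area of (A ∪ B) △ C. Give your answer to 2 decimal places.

122.74

|A ∪ B| = 111.9.
|(A ∪ B) ∩ C| = 28.5818.
|(A ∪ B) △ C| = 111.9 + 68 − 57.1636 = 122.74.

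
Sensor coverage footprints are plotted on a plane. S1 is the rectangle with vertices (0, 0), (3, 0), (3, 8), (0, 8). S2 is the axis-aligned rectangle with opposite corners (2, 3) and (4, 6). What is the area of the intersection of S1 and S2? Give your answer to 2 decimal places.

3.00

|S1∩S2|: x∈[2,3], y∈[3,6] → 1·3 = 3.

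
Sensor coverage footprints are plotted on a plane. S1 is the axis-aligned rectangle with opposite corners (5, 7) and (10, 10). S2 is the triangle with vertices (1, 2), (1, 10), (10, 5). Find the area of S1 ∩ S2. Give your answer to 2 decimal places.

0.54

The intersection is the polygon with vertices (5,7), (5,7.778), (6.4,7).
By the shoelace formula its area is 0.54.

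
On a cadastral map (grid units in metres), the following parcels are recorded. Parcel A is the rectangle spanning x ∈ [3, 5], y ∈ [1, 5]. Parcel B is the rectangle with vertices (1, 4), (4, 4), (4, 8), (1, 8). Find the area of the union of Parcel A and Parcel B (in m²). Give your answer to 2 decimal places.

By inclusion–exclusion:
Individual areas: |Parcel A| = 8, |Parcel B| = 12.
|Parcel A∩Parcel B|: x∈[3,4], y∈[4,5] → 1·1 = 1.
|Parcel A ∪ Parcel B| = 20 − 1 = 19.00.

19.00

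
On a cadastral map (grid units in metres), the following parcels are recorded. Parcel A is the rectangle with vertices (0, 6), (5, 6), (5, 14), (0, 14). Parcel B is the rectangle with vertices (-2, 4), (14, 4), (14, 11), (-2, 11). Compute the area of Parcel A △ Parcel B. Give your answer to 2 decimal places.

|Parcel A∩Parcel B|: x∈[0,5], y∈[6,11] → 5·5 = 25.
|Parcel A △ Parcel B| = |Parcel A| + |Parcel B| − 2·|Parcel A∩Parcel B| = 40 + 112 − 50 = 102.00.

102.00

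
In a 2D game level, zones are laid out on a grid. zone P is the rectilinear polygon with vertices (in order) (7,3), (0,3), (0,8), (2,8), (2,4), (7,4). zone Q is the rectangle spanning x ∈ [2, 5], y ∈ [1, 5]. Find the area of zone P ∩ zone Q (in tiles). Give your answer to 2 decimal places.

3.00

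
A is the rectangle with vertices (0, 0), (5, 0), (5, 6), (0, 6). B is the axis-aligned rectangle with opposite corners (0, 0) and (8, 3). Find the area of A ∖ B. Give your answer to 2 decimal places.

15.00

|A∩B|: x∈[0,5], y∈[0,3] → 5·3 = 15.
|A| = 30.
|A ∖ B| = |A| − |A∩B| = 30 − 15 = 15.00.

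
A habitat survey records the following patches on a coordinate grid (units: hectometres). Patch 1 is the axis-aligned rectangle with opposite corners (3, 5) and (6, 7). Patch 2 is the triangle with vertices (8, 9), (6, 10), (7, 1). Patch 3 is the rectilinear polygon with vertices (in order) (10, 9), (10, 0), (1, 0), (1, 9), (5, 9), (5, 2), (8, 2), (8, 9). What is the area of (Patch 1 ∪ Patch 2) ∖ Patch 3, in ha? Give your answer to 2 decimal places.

|Patch 1 ∪ Patch 2| = 14.5.
|(Patch 1 ∪ Patch 2) ∩ Patch 3| = 4.1181.
|(Patch 1 ∪ Patch 2) ∖ Patch 3| = 14.5 − 4.1181 = 10.38.

10.38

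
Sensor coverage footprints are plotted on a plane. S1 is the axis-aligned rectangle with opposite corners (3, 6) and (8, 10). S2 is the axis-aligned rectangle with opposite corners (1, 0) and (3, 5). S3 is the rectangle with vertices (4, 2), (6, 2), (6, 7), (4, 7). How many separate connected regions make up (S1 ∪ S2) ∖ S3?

2

(S1 ∪ S2) ∖ S3 splits into 2 disjoint pieces (area 18, area 10).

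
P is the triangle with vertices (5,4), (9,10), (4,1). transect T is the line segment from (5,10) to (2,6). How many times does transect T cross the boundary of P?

The segment lies entirely outside P and never meets its boundary.

0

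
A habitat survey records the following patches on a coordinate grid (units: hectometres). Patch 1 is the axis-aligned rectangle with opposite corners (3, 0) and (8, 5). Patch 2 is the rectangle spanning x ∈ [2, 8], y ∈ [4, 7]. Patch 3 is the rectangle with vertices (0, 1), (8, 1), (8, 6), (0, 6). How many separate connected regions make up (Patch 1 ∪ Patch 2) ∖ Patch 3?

(Patch 1 ∪ Patch 2) ∖ Patch 3 splits into 2 disjoint pieces (area 5, area 6).

2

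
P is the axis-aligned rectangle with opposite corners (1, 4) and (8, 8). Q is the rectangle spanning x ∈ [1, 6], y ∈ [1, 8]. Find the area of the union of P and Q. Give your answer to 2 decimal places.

43.00

By inclusion–exclusion:
Individual areas: |P| = 28, |Q| = 35.
|P∩Q|: x∈[1,6], y∈[4,8] → 5·4 = 20.
|P ∪ Q| = 63 − 20 = 43.00.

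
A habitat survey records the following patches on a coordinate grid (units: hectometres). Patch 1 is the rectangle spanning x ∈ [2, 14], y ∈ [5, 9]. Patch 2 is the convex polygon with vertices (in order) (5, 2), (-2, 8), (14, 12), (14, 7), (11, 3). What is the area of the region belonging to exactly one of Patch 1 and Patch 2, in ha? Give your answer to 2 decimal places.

50.00

|Patch 1| = 48, |Patch 2| = 95, |Patch 1∩Patch 2| = 46.5.
|Patch 1 △ Patch 2| = |Patch 1| + |Patch 2| − 2·|Patch 1∩Patch 2| = 48 + 95 − 93 = 50.00.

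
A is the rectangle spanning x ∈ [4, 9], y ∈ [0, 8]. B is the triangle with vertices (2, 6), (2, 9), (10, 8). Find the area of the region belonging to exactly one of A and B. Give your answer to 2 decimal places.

|A| = 40, |B| = 12, |A∩B| = 4.375.
|A △ B| = |A| + |B| − 2·|A∩B| = 40 + 12 − 8.75 = 43.25.

43.25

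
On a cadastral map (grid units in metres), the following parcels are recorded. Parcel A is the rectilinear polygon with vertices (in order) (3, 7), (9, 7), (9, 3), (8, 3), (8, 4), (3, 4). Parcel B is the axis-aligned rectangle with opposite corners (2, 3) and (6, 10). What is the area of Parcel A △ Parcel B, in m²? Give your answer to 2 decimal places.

29.00

|Parcel A| = 19, |Parcel B| = 28, |Parcel A∩Parcel B| = 9.
|Parcel A △ Parcel B| = |Parcel A| + |Parcel B| − 2·|Parcel A∩Parcel B| = 19 + 28 − 18 = 29.00.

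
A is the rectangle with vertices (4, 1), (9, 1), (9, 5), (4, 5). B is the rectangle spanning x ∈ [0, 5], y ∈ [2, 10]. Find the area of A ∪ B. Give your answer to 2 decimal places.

57.00

By inclusion–exclusion:
Individual areas: |A| = 20, |B| = 40.
|A∩B|: x∈[4,5], y∈[2,5] → 1·3 = 3.
|A ∪ B| = 60 − 3 = 57.00.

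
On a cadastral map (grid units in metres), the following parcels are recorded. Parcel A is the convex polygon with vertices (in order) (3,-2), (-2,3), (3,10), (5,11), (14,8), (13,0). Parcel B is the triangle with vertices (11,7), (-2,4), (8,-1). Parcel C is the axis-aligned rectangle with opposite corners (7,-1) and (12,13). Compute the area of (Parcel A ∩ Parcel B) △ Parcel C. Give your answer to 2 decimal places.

|Parcel A ∩ Parcel B| = 47.3355.
|(Parcel A ∩ Parcel B) ∩ Parcel C| = 17.9038.
|(Parcel A ∩ Parcel B) △ Parcel C| = 47.3355 + 70 − 35.8077 = 81.53.

81.53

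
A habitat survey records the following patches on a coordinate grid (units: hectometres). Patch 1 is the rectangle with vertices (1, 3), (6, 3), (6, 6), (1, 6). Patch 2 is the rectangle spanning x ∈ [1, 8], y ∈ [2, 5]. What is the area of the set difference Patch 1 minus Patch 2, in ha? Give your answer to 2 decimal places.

5.00

|Patch 1∩Patch 2|: x∈[1,6], y∈[3,5] → 5·2 = 10.
|Patch 1| = 15.
|Patch 1 ∖ Patch 2| = |Patch 1| − |Patch 1∩Patch 2| = 15 − 10 = 5.00.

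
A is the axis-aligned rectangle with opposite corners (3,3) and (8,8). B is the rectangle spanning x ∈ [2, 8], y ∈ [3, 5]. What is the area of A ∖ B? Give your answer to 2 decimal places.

|A∩B|: x∈[3,8], y∈[3,5] → 5·2 = 10.
|A| = 25.
|A ∖ B| = |A| − |A∩B| = 25 − 10 = 15.00.

15.00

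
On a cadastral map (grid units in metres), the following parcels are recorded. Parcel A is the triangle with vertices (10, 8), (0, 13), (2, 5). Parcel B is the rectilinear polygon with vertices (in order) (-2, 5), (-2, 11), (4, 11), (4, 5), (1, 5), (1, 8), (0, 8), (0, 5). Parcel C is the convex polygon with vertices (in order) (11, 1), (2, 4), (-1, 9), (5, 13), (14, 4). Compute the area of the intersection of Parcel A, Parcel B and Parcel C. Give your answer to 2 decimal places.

15.11

The intersection is the polygon with vertices (4,11), (4,5.75), (2,5), (0.714,10.143), (2,11).
By the shoelace formula its area is 15.11.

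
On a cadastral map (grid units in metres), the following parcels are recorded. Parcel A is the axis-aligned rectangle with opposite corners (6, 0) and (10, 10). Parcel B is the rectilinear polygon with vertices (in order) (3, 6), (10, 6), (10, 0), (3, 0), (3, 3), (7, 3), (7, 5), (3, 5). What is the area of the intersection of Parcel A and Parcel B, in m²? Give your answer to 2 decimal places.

22.00

The intersection is the polygon with vertices (10,0), (6,0), (6,3), (7,3), (7,5), (6,5), (6,6), (10,6).
By the shoelace formula its area is 22.00.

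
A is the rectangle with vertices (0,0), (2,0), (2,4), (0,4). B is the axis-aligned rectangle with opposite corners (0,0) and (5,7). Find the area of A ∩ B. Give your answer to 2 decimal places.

|A∩B|: x∈[0,2], y∈[0,4] → 2·4 = 8.

8.00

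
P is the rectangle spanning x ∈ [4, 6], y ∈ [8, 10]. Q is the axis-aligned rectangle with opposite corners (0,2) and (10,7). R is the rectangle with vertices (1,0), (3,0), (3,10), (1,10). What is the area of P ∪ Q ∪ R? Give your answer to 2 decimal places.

By inclusion–exclusion:
Individual areas: |P| = 4, |Q| = 50, |R| = 20.
|P∩Q| = 0 (no overlap).
|P∩R| = 0 (no overlap).
|Q∩R|: x∈[1,3], y∈[2,7] → 2·5 = 10.
|P∩Q∩R| = 0.
|P ∪ Q ∪ R| = 74 − 10 + 0 = 64.00.

64.00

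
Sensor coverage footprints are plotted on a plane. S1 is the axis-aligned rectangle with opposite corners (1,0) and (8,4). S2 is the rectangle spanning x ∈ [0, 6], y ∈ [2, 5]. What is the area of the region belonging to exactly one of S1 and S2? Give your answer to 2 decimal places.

|S1∩S2|: x∈[1,6], y∈[2,4] → 5·2 = 10.
|S1 △ S2| = |S1| + |S2| − 2·|S1∩S2| = 28 + 18 − 20 = 26.00.

26.00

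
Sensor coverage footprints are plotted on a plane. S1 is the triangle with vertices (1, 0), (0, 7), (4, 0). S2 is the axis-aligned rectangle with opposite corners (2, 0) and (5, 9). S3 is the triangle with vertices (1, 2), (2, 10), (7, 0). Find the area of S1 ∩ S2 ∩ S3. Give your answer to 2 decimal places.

The intersection is the polygon with vertices (2,3.5), (3.294,1.235), (2,1.667).
By the shoelace formula its area is 1.19.

1.19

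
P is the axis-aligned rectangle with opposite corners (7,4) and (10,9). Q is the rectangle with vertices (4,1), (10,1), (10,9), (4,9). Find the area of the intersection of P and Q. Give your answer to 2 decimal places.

|P∩Q|: x∈[7,10], y∈[4,9] → 3·5 = 15.

15.00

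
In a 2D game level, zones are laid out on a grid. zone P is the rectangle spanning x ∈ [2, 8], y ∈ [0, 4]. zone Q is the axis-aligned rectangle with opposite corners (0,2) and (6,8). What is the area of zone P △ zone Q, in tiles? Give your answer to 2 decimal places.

|zone P∩zone Q|: x∈[2,6], y∈[2,4] → 4·2 = 8.
|zone P △ zone Q| = |zone P| + |zone Q| − 2·|zone P∩zone Q| = 24 + 36 − 16 = 44.00.

44.00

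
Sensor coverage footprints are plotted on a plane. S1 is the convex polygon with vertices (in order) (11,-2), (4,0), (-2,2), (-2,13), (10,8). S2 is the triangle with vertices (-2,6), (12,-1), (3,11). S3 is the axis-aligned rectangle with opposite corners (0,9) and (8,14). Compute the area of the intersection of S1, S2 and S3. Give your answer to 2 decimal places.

3.49

The intersection is the polygon with vertices (4.5,9), (1,9), (2.941,10.941), (3.091,10.879).
By the shoelace formula its area is 3.49.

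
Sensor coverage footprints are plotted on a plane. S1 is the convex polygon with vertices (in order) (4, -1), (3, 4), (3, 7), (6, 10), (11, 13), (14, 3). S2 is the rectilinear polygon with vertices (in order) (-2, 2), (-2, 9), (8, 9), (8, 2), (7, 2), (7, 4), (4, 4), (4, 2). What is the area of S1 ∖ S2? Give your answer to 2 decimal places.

68.90

|S1| = 95.5, |S1∩S2| = 26.6.
|S1 ∖ S2| = |S1| − |S1∩S2| = 95.5 − 26.6 = 68.90.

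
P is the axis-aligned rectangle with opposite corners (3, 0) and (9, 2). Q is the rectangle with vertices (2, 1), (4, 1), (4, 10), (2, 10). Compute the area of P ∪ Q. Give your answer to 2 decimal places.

29.00

By inclusion–exclusion:
Individual areas: |P| = 12, |Q| = 18.
|P∩Q|: x∈[3,4], y∈[1,2] → 1·1 = 1.
|P ∪ Q| = 30 − 1 = 29.00.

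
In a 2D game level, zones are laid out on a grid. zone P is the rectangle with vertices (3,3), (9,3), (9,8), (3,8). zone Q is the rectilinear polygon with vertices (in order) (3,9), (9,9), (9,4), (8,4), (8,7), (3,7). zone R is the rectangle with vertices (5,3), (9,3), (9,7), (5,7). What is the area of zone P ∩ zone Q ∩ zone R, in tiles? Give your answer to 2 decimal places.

3.00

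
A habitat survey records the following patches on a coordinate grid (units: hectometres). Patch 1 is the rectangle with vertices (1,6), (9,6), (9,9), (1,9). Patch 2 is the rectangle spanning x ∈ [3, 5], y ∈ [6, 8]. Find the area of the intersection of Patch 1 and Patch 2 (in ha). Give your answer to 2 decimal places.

|Patch 1∩Patch 2|: x∈[3,5], y∈[6,8] → 2·2 = 4.

4.00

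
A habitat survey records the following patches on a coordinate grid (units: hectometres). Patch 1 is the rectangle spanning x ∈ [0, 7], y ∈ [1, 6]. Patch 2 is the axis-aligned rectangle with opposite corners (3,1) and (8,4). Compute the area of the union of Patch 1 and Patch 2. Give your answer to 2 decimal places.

38.00

By inclusion–exclusion:
Individual areas: |Patch 1| = 35, |Patch 2| = 15.
|Patch 1∩Patch 2|: x∈[3,7], y∈[1,4] → 4·3 = 12.
|Patch 1 ∪ Patch 2| = 50 − 12 = 38.00.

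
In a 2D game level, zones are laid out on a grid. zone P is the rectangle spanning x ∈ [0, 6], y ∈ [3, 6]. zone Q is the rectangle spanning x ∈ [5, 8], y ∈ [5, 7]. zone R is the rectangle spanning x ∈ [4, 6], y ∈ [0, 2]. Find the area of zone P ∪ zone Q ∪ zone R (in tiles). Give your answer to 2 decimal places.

27.00

By inclusion–exclusion:
Individual areas: |zone P| = 18, |zone Q| = 6, |zone R| = 4.
|zone P∩zone Q|: x∈[5,6], y∈[5,6] → 1·1 = 1.
|zone P∩zone R| = 0 (no overlap).
|zone Q∩zone R| = 0 (no overlap).
|zone P∩zone Q∩zone R| = 0.
|zone P ∪ zone Q ∪ zone R| = 28 − 1 + 0 = 27.00.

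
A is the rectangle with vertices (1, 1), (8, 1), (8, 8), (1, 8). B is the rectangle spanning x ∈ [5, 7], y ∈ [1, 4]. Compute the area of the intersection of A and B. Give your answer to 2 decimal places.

|A∩B|: x∈[5,7], y∈[1,4] → 2·3 = 6.

6.00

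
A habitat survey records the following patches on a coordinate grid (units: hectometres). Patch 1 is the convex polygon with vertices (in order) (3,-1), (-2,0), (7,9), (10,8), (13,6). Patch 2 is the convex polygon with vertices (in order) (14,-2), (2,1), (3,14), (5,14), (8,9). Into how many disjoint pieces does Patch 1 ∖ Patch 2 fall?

Patch 1 ∖ Patch 2 splits into 2 disjoint pieces (area 13.3618, area 8.1149).

2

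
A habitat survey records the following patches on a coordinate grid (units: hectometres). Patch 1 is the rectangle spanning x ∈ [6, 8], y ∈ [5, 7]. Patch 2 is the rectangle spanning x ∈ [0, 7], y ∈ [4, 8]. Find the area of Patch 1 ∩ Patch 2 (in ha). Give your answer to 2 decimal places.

2.00

|Patch 1∩Patch 2|: x∈[6,7], y∈[5,7] → 1·2 = 2.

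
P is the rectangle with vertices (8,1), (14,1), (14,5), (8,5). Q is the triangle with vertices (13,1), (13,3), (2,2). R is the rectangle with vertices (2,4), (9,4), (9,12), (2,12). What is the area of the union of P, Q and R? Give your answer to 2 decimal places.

By inclusion–exclusion:
Individual areas: |P| = 24, |Q| = 11, |R| = 56.
|P∩Q| = 7.7273.
|P∩R|: x∈[8,9], y∈[4,5] → 1·1 = 1.
|Q∩R| = 0.
|P∩Q∩R| = 0.
|P ∪ Q ∪ R| = 91 − 8.7273 + 0 = 82.27.

82.27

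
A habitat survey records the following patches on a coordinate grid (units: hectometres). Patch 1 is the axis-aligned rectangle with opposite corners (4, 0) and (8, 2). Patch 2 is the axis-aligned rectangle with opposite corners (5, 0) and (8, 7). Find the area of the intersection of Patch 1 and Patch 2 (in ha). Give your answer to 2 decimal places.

|Patch 1∩Patch 2|: x∈[5,8], y∈[0,2] → 3·2 = 6.

6.00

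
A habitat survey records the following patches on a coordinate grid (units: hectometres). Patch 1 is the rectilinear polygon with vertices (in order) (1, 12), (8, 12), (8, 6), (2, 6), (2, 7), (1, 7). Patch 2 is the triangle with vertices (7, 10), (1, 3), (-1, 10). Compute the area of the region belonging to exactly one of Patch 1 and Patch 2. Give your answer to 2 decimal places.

36.71

|Patch 1| = 41, |Patch 2| = 28, |Patch 1∩Patch 2| = 16.1429.
|Patch 1 △ Patch 2| = |Patch 1| + |Patch 2| − 2·|Patch 1∩Patch 2| = 41 + 28 − 32.2857 = 36.71.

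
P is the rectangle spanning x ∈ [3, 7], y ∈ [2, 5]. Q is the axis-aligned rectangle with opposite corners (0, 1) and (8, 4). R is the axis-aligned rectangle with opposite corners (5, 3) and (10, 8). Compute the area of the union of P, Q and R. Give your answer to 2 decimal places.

48.00

By inclusion–exclusion:
Individual areas: |P| = 12, |Q| = 24, |R| = 25.
|P∩Q|: x∈[3,7], y∈[2,4] → 4·2 = 8.
|P∩R|: x∈[5,7], y∈[3,5] → 2·2 = 4.
|Q∩R|: x∈[5,8], y∈[3,4] → 3·1 = 3.
|P∩Q∩R| = 2.
|P ∪ Q ∪ R| = 61 − 15 + 2 = 48.00.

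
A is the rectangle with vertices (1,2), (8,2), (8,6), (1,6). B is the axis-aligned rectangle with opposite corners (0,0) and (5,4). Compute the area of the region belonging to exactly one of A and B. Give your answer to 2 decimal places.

32.00

|A∩B|: x∈[1,5], y∈[2,4] → 4·2 = 8.
|A △ B| = |A| + |B| − 2·|A∩B| = 28 + 20 − 16 = 32.00.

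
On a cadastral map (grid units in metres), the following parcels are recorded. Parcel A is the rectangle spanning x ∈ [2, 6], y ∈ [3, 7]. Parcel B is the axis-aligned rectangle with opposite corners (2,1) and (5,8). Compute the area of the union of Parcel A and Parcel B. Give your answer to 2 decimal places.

By inclusion–exclusion:
Individual areas: |Parcel A| = 16, |Parcel B| = 21.
|Parcel A∩Parcel B|: x∈[2,5], y∈[3,7] → 3·4 = 12.
|Parcel A ∪ Parcel B| = 37 − 12 = 25.00.

25.00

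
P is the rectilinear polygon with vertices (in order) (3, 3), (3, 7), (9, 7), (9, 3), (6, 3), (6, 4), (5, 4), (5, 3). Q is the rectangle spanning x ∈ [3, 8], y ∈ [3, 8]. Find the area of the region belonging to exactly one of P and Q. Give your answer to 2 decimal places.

10.00

|P| = 23, |Q| = 25, |P∩Q| = 19.
|P △ Q| = |P| + |Q| − 2·|P∩Q| = 23 + 25 − 38 = 10.00.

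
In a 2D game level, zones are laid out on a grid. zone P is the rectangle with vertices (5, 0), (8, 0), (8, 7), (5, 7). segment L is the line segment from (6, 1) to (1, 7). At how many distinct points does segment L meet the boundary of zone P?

The segment meets the boundary at (5,2.2).

1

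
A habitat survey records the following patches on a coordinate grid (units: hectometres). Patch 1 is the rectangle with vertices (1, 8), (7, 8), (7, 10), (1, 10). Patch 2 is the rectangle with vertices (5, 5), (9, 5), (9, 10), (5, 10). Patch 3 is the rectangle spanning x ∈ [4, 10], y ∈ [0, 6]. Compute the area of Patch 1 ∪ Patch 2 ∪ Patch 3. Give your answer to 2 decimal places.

60.00

By inclusion–exclusion:
Individual areas: |Patch 1| = 12, |Patch 2| = 20, |Patch 3| = 36.
|Patch 1∩Patch 2|: x∈[5,7], y∈[8,10] → 2·2 = 4.
|Patch 1∩Patch 3| = 0 (no overlap).
|Patch 2∩Patch 3|: x∈[5,9], y∈[5,6] → 4·1 = 4.
|Patch 1∩Patch 2∩Patch 3| = 0.
|Patch 1 ∪ Patch 2 ∪ Patch 3| = 68 − 8 + 0 = 60.00.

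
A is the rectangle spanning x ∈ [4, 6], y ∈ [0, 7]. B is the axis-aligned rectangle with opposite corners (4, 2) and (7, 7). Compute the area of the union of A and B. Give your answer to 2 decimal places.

19.00

By inclusion–exclusion:
Individual areas: |A| = 14, |B| = 15.
|A∩B|: x∈[4,6], y∈[2,7] → 2·5 = 10.
|A ∪ B| = 29 − 10 = 19.00.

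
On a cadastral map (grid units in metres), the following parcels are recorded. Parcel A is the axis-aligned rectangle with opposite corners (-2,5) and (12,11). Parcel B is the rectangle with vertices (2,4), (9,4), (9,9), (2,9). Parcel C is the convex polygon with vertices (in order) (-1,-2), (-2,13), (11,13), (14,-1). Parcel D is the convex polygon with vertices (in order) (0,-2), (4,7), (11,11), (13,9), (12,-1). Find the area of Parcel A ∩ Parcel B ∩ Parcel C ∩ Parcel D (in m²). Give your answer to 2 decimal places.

The intersection is the polygon with vertices (9,9), (9,5), (3.111,5), (4,7), (7.5,9).
By the shoelace formula its area is 17.39.

17.39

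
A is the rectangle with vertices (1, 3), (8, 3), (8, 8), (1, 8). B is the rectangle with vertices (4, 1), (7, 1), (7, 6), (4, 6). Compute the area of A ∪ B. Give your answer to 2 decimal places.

41.00

By inclusion–exclusion:
Individual areas: |A| = 35, |B| = 15.
|A∩B|: x∈[4,7], y∈[3,6] → 3·3 = 9.
|A ∪ B| = 50 − 9 = 41.00.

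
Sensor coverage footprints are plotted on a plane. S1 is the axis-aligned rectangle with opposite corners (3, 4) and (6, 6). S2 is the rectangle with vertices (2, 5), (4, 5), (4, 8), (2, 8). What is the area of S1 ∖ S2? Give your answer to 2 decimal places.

5.00

|S1∩S2|: x∈[3,4], y∈[5,6] → 1·1 = 1.
|S1| = 6.
|S1 ∖ S2| = |S1| − |S1∩S2| = 6 − 1 = 5.00.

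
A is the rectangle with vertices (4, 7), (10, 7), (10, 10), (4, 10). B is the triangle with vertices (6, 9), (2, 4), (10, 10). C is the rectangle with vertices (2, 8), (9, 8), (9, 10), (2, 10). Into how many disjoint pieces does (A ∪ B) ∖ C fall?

1

(A ∪ B) ∖ C is a single connected region.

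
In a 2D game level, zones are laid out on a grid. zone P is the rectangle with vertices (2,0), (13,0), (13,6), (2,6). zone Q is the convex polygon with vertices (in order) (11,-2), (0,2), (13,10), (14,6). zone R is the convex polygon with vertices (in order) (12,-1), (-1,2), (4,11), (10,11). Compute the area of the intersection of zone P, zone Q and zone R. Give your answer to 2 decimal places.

The intersection is the polygon with vertices (11.75,0), (7.667,0), (2,1.308), (2,3.231), (6.5,6), (10.833,6), (11.808,0.154).
By the shoelace formula its area is 46.06.

46.06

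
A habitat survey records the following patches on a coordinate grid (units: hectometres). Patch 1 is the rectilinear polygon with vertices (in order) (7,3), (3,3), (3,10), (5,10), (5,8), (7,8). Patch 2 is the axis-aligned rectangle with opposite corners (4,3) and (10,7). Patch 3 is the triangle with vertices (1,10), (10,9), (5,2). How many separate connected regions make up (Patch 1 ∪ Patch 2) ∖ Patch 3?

(Patch 1 ∪ Patch 2) ∖ Patch 3 splits into 3 disjoint pieces (area 2.25, area 0.6667, area 11.4286).

3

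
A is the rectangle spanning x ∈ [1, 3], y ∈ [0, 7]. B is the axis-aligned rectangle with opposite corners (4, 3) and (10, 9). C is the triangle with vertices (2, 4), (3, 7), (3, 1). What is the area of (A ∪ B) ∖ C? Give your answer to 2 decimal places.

|A ∪ B| = 50.
|(A ∪ B) ∩ C| = 3.
|(A ∪ B) ∖ C| = 50 − 3 = 47.00.

47.00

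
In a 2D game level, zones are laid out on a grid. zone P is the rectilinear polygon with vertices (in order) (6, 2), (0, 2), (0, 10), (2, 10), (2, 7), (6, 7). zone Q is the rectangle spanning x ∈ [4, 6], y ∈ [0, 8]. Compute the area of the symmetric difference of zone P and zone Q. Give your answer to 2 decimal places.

|zone P| = 36, |zone Q| = 16, |zone P∩zone Q| = 10.
|zone P △ zone Q| = |zone P| + |zone Q| − 2·|zone P∩zone Q| = 36 + 16 − 20 = 32.00.

32.00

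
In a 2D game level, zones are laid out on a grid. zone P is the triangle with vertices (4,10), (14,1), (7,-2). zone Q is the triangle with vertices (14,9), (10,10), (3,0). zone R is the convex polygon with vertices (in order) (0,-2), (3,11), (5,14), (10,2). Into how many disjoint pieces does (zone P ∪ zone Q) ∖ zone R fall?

1

(zone P ∪ zone Q) ∖ zone R is a single connected region.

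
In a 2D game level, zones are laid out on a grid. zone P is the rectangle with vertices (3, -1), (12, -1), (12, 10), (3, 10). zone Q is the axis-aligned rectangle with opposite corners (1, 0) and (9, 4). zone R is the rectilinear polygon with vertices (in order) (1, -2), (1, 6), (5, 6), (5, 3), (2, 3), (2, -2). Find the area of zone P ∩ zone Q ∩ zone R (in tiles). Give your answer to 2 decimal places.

2.00

The intersection is the polygon with vertices (5,4), (5,3), (3,3), (3,4).
By the shoelace formula its area is 2.00.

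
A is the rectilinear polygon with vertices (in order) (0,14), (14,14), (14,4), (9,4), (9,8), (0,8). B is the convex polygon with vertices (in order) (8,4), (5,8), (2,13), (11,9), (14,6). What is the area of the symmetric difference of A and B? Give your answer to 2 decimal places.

|A| = 104, |B| = 42, |A∩B| = 32.1667.
|A △ B| = |A| + |B| − 2·|A∩B| = 104 + 42 − 64.3333 = 81.67.

81.67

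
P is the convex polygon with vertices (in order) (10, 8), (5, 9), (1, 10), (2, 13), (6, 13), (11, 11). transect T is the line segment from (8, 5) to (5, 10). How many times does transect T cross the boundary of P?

The segment meets the boundary at (5.682,8.864).

1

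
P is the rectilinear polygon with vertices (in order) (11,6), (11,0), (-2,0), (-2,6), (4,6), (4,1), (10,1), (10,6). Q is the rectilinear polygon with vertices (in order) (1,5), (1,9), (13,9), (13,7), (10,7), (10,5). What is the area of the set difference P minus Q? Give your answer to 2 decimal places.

|P| = 48, |P∩Q| = 3.
|P ∖ Q| = |P| − |P∩Q| = 48 − 3 = 45.00.

45.00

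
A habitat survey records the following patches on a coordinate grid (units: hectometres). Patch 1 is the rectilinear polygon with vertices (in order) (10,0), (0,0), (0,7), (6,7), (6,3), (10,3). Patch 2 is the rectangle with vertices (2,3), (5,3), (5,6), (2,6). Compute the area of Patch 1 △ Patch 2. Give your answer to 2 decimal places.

45.00

|Patch 1| = 54, |Patch 2| = 9, |Patch 1∩Patch 2| = 9.
|Patch 1 △ Patch 2| = |Patch 1| + |Patch 2| − 2·|Patch 1∩Patch 2| = 54 + 9 − 18 = 45.00.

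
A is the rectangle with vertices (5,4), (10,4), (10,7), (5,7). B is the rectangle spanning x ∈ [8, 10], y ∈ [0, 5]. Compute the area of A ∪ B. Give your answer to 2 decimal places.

23.00

By inclusion–exclusion:
Individual areas: |A| = 15, |B| = 10.
|A∩B|: x∈[8,10], y∈[4,5] → 2·1 = 2.
|A ∪ B| = 25 − 2 = 23.00.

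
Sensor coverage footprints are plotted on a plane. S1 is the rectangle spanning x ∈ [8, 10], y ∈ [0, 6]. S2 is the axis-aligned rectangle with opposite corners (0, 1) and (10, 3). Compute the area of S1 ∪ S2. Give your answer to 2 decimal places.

By inclusion–exclusion:
Individual areas: |S1| = 12, |S2| = 20.
|S1∩S2|: x∈[8,10], y∈[1,3] → 2·2 = 4.
|S1 ∪ S2| = 32 − 4 = 28.00.

28.00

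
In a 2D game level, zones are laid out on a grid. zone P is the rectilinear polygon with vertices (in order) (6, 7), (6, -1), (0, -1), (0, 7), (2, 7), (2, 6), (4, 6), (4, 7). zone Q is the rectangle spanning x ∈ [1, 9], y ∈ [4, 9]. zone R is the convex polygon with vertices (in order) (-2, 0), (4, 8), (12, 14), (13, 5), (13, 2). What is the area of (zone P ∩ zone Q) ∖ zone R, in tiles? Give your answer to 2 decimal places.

2.50

|zone P ∩ zone Q| = 13.
|(zone P ∩ zone Q) ∩ zone R| = 10.5.
|(zone P ∩ zone Q) ∖ zone R| = 13 − 10.5 = 2.50.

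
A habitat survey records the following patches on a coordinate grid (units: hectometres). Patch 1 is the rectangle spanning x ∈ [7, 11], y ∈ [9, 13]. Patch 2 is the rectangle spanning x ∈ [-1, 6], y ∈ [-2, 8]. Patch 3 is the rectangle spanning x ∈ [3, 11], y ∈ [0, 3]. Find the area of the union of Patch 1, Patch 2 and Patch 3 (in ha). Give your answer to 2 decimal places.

By inclusion–exclusion:
Individual areas: |Patch 1| = 16, |Patch 2| = 70, |Patch 3| = 24.
|Patch 1∩Patch 2| = 0 (no overlap).
|Patch 1∩Patch 3| = 0 (no overlap).
|Patch 2∩Patch 3|: x∈[3,6], y∈[0,3] → 3·3 = 9.
|Patch 1∩Patch 2∩Patch 3| = 0.
|Patch 1 ∪ Patch 2 ∪ Patch 3| = 110 − 9 + 0 = 101.00.

101.00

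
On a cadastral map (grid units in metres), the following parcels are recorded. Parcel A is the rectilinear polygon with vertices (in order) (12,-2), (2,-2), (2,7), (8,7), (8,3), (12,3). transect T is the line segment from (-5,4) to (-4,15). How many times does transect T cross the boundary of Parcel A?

0

The segment lies entirely outside Parcel A and never meets its boundary.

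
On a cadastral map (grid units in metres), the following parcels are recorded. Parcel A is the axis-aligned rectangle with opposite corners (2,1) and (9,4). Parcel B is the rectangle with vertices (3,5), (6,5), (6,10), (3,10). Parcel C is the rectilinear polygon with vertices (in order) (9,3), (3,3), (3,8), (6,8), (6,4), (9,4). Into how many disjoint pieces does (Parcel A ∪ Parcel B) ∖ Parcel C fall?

(Parcel A ∪ Parcel B) ∖ Parcel C splits into 2 disjoint pieces (area 15, area 6).

2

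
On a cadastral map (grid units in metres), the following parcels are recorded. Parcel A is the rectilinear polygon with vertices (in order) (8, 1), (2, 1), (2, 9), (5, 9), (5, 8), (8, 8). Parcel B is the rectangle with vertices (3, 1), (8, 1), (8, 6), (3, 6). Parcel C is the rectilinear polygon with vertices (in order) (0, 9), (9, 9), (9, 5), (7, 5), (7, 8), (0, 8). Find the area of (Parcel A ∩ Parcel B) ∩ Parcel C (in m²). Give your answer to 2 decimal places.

1.00

The region (Parcel A ∩ Parcel B) ∩ Parcel C is the polygon with vertices (8,6), (8,5), (7,5), (7,6).
By the shoelace formula its area is 1.00.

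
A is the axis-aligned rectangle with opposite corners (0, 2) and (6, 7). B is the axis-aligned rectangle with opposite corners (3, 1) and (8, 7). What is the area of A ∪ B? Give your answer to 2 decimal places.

45.00

By inclusion–exclusion:
Individual areas: |A| = 30, |B| = 30.
|A∩B|: x∈[3,6], y∈[2,7] → 3·5 = 15.
|A ∪ B| = 60 − 15 = 45.00.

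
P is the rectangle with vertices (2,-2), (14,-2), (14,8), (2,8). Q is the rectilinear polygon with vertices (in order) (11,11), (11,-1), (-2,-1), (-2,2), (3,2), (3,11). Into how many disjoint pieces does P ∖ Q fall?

2

P ∖ Q splits into 2 disjoint pieces (area 39, area 6).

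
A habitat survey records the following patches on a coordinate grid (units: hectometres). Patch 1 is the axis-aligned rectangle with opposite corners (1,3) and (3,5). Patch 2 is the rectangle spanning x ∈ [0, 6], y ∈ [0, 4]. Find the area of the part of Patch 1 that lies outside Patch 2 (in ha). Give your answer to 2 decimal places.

|Patch 1∩Patch 2|: x∈[1,3], y∈[3,4] → 2·1 = 2.
|Patch 1| = 4.
|Patch 1 ∖ Patch 2| = |Patch 1| − |Patch 1∩Patch 2| = 4 − 2 = 2.00.

2.00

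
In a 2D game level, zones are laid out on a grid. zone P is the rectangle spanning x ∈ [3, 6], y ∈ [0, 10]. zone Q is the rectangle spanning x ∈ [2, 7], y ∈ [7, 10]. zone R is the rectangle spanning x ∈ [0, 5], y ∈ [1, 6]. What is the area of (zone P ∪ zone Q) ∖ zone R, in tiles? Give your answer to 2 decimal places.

|zone P ∪ zone Q| = 36.
|(zone P ∪ zone Q) ∩ zone R| = 10.
|(zone P ∪ zone Q) ∖ zone R| = 36 − 10 = 26.00.

26.00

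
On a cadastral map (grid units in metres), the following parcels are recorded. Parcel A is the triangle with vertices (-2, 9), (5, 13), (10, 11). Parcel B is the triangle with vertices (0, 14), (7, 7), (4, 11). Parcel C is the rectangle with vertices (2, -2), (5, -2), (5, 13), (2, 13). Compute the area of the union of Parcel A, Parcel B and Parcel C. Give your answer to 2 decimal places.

56.49

By inclusion–exclusion:
Individual areas: |Parcel A| = 17, |Parcel B| = 3.5, |Parcel C| = 45.
|Parcel A∩Parcel B| = 1.4378.
|Parcel A∩Parcel C| = 6.6786.
|Parcel B∩Parcel C| = 2.3333.
|Parcel A∩Parcel B∩Parcel C| = 1.4378.
|Parcel A ∪ Parcel B ∪ Parcel C| = 65.5 − 10.4497 + 1.4378 = 56.49.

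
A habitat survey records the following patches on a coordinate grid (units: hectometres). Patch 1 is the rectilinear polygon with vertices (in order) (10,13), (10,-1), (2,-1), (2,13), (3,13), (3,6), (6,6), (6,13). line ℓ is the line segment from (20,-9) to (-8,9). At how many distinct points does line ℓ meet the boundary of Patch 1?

2

The segment meets the boundary at (2,2.571), (7.556,-1).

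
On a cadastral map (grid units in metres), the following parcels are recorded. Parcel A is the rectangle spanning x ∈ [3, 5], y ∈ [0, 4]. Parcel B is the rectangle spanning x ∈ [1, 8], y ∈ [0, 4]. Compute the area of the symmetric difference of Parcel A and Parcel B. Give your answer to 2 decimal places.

20.00

|Parcel A∩Parcel B|: x∈[3,5], y∈[0,4] → 2·4 = 8.
|Parcel A △ Parcel B| = |Parcel A| + |Parcel B| − 2·|Parcel A∩Parcel B| = 8 + 28 − 16 = 20.00.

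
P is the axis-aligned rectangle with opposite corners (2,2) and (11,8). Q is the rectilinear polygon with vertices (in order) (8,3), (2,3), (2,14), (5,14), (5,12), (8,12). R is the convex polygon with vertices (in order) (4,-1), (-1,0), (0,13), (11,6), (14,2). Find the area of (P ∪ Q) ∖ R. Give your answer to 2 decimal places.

|P ∪ Q| = 84.
|(P ∪ Q) ∩ R| = 61.7727.
|(P ∪ Q) ∖ R| = 84 − 61.7727 = 22.23.

22.23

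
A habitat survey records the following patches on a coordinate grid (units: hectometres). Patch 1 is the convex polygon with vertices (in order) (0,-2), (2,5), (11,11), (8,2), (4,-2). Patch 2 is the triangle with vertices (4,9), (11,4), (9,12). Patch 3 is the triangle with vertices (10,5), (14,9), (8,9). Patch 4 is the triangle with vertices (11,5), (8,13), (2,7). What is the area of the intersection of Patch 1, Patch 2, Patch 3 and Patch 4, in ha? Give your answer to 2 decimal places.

The intersection is the polygon with vertices (9.4,6.2), (8,9), (9.5,9), (9.941,7.824).
By the shoelace formula its area is 2.78.

2.78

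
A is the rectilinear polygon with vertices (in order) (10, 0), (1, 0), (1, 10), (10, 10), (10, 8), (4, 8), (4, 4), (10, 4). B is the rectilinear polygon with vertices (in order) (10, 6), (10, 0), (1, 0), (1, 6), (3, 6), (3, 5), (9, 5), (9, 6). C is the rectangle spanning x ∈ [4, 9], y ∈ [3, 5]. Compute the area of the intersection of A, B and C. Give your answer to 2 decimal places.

5.00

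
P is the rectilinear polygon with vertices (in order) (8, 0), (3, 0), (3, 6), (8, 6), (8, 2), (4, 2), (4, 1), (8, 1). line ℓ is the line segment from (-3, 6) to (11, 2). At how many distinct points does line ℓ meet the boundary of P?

The segment meets the boundary at (8,2.857), (3,4.286).

2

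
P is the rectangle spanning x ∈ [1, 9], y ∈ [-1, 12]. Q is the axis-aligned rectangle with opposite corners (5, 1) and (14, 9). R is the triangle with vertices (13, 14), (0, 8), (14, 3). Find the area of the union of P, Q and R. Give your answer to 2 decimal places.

By inclusion–exclusion:
Individual areas: |P| = 104, |Q| = 72, |R| = 74.5.
|P∩Q|: x∈[5,9], y∈[1,9] → 4·8 = 32.
|P∩R| = 32.7216.
|Q∩R| = 37.8994.
|P∩Q∩R| = 14.
|P ∪ Q ∪ R| = 250.5 − 102.621 + 14 = 161.88.

161.88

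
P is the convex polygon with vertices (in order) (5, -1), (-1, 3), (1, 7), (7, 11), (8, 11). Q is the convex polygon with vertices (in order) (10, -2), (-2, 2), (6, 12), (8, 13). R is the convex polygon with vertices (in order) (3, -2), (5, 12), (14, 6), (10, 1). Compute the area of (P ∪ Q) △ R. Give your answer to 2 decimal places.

|P ∪ Q| = 95.0989.
|(P ∪ Q) ∩ R| = 54.3657.
|(P ∪ Q) △ R| = 95.0989 + 80.5 − 108.7313 = 66.87.

66.87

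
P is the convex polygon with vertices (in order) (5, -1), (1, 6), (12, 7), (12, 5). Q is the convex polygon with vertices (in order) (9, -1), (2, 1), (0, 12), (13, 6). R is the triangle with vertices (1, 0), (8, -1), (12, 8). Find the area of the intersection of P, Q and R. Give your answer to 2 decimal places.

22.41

The intersection is the polygon with vertices (11.025,6.911), (11.433,6.723), (9.846,3.154), (6,-0.143), (4.22,0.366), (3.422,1.762), (10.429,6.857).
By the shoelace formula its area is 22.41.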